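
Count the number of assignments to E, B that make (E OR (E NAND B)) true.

Satisfying assignments: (0,0), (0,1), (1,0), (1,1)
Count: 4 out of 4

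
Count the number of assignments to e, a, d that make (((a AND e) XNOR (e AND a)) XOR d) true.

Satisfying assignments: (0,0,0), (0,1,0), (1,0,0), (1,1,0)
Count: 4 out of 8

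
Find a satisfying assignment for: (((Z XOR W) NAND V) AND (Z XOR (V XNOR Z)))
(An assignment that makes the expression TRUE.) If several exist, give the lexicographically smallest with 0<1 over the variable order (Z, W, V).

Z=0, W=0, V=0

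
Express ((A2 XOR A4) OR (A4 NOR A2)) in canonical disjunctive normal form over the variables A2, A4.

(NOT A2 AND NOT A4) OR (NOT A2 AND A4) OR (A2 AND NOT A4)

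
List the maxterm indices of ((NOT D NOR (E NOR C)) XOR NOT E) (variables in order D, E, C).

ΠM(2, 3, 5) = (D OR NOT E OR C) AND (D OR NOT E OR NOT C) AND (NOT D OR E OR NOT C)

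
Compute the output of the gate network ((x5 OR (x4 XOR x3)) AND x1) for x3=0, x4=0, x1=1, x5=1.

Substituting: ((1 OR (0 XOR 0)) AND 1)
= 1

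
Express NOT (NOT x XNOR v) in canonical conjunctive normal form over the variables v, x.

(v OR NOT x) AND (NOT v OR x)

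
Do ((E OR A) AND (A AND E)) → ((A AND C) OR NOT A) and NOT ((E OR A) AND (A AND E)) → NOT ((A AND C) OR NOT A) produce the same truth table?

No, Inverse is not equivalent to original (counterexample: E=0, C=0, A=0)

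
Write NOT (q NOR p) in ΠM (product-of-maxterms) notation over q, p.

ΠM(0) = (q OR p)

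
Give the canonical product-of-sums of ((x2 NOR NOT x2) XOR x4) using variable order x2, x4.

ΠM(0, 2) = (x2 OR x4) AND (NOT x2 OR x4)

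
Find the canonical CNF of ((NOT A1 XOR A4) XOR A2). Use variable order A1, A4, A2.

(A1 OR A4 OR NOT A2) AND (A1 OR NOT A4 OR A2) AND (NOT A1 OR A4 OR A2) AND (NOT A1 OR NOT A4 OR NOT A2)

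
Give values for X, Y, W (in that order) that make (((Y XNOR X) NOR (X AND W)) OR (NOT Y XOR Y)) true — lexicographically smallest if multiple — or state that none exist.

X=0, Y=0, W=0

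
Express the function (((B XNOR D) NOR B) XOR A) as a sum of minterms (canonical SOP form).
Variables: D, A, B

Σm(2, 3, 4, 7) = (NOT D AND A AND NOT B) OR (NOT D AND A AND B) OR (D AND NOT A AND NOT B) OR (D AND A AND B)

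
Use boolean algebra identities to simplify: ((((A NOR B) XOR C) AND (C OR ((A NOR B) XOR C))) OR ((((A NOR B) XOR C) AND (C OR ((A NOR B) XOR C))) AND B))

By absorption (E OR (E AND v) = E) then absorption (E AND (E OR v) = E):
= ((A NOR B) XOR C)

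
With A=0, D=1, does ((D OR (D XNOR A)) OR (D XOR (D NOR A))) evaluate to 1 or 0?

Substituting: ((1 OR (1 XNOR 0)) OR (1 XOR (1 NOR 0)))
= 1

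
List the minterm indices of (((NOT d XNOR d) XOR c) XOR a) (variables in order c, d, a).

Σm(1, 3, 4, 6) = (NOT c AND NOT d AND a) OR (NOT c AND d AND a) OR (c AND NOT d AND NOT a) OR (c AND d AND NOT a)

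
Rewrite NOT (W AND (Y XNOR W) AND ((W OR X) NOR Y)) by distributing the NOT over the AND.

NOT W OR NOT (Y XNOR W) OR NOT ((W OR X) NOR Y)
De Morgan's: NOT(AND of terms) = OR of negations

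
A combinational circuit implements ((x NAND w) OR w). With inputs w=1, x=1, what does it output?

Substituting: ((1 NAND 1) OR 1)
= 1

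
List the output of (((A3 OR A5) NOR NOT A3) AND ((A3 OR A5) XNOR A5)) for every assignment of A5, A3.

A5 | A3 | Output
----------------
0 | 0 | 0
0 | 1 | 0
1 | 0 | 0
1 | 1 | 0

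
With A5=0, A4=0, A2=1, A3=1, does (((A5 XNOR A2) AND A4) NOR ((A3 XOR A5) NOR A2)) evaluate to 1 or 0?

Substituting: (((0 XNOR 1) AND 0) NOR ((1 XOR 0) NOR 1))
= 1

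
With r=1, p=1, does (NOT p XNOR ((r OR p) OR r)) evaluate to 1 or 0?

Substituting: (NOT 1 XNOR ((1 OR 1) OR 1))
= 0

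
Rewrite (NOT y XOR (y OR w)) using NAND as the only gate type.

(((y NAND y) NAND ((y NAND y) NAND ((y NAND y) NAND (w NAND w)))) NAND (((y NAND y) NAND (w NAND w)) NAND ((y NAND y) NAND ((y NAND y) NAND (w NAND w)))))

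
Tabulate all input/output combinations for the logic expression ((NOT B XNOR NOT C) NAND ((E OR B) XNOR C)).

B | E | C | Output
------------------
0 | 0 | 0 | 0
0 | 0 | 1 | 1
0 | 1 | 0 | 1
0 | 1 | 1 | 1
1 | 0 | 0 | 1
1 | 0 | 1 | 0
1 | 1 | 0 | 1
1 | 1 | 1 | 0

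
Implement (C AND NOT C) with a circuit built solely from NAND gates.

((C NAND (C NAND C)) NAND (C NAND (C NAND C)))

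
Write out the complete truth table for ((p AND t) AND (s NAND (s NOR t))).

p | t | s | Output
------------------
0 | 0 | 0 | 0
0 | 0 | 1 | 0
0 | 1 | 0 | 0
0 | 1 | 1 | 0
1 | 0 | 0 | 0
1 | 0 | 1 | 0
1 | 1 | 0 | 1
1 | 1 | 1 | 1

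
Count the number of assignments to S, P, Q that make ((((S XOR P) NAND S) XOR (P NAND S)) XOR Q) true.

Satisfying assignments: (0,0,1), (0,1,1), (1,0,0), (1,1,0)
Count: 4 out of 8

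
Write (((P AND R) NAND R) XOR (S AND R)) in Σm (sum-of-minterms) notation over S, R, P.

Σm(0, 1, 2, 4, 5, 7) = (NOT S AND NOT R AND NOT P) OR (NOT S AND NOT R AND P) OR (NOT S AND R AND NOT P) OR (S AND NOT R AND NOT P) OR (S AND NOT R AND P) OR (S AND R AND P)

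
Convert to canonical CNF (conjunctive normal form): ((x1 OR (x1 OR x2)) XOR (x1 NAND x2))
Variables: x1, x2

(x1 OR NOT x2) AND (NOT x1 OR x2)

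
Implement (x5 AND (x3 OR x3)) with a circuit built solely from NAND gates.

((x5 NAND ((x3 NAND x3) NAND (x3 NAND x3))) NAND (x5 NAND ((x3 NAND x3) NAND (x3 NAND x3))))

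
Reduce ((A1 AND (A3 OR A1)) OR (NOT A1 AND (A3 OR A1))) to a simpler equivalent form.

By distribution ((E AND v) OR (E AND NOT v) = E):
= (A3 OR A1)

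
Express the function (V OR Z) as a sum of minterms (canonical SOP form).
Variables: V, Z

Σm(1, 2, 3) = (NOT V AND Z) OR (V AND NOT Z) OR (V AND Z)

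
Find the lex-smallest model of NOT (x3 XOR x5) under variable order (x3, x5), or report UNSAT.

x3=0, x5=0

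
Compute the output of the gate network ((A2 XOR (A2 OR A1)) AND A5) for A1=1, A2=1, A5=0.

Substituting: ((1 XOR (1 OR 1)) AND 0)
= 0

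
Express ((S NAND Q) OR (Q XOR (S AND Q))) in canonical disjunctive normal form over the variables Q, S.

(NOT Q AND NOT S) OR (NOT Q AND S) OR (Q AND NOT S)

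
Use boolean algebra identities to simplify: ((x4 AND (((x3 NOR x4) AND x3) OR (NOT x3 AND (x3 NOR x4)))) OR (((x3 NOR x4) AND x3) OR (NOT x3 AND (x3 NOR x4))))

By absorption (E OR (E AND v) = E) then distribution ((E AND v) OR (E AND NOT v) = E):
= (x3 NOR x4)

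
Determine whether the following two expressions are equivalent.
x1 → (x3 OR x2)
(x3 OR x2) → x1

No, Converse is not equivalent to original (counterexample: x1=0, x2=0, x3=1)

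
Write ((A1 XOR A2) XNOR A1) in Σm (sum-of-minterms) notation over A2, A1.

Σm(0, 1) = (NOT A2 AND NOT A1) OR (NOT A2 AND A1)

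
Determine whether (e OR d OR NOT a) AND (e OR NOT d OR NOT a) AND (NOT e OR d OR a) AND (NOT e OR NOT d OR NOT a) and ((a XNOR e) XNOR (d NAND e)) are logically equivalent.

Yes, they are equivalent — the two output columns agree on all 8 assignments:
e | d | a | Expression 1 | Expression 2
---------------------------------------
0 | 0 | 0 | 1 | 1
0 | 0 | 1 | 0 | 0
0 | 1 | 0 | 1 | 1
0 | 1 | 1 | 0 | 0
1 | 0 | 0 | 0 | 0
1 | 0 | 1 | 1 | 1
1 | 1 | 0 | 1 | 1
1 | 1 | 1 | 0 | 0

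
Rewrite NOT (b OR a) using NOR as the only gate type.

(((b NOR a) NOR (b NOR a)) NOR ((b NOR a) NOR (b NOR a)))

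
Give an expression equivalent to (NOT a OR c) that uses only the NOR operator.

(((a NOR a) NOR c) NOR ((a NOR a) NOR c))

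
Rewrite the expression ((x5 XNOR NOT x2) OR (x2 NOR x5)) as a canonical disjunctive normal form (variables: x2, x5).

(NOT x2 AND NOT x5) OR (NOT x2 AND x5) OR (x2 AND NOT x5)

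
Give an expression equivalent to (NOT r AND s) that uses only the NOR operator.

(((r NOR r) NOR (r NOR r)) NOR (s NOR s))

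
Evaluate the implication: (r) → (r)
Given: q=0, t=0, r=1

Antecedent (r) = 1; consequent (r) = 1.
1 → 1 = 1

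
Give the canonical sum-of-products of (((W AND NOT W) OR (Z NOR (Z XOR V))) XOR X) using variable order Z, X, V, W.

Σm(0, 1, 6, 7, 12, 13, 14, 15) = (NOT Z AND NOT X AND NOT V AND NOT W) OR (NOT Z AND NOT X AND NOT V AND W) OR (NOT Z AND X AND V AND NOT W) OR (NOT Z AND X AND V AND W) OR (Z AND X AND NOT V AND NOT W) OR (Z AND X AND NOT V AND W) OR (Z AND X AND V AND NOT W) OR (Z AND X AND V AND W)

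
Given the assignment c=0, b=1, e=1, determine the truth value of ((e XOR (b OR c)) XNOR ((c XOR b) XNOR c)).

Substituting: ((1 XOR (1 OR 0)) XNOR ((0 XOR 1) XNOR 0))
= 1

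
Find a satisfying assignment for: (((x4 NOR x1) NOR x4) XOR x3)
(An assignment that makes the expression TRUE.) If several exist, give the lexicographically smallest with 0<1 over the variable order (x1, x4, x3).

x1=0, x4=0, x3=1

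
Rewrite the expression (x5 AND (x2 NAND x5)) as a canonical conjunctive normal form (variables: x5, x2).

(x5 OR x2) AND (x5 OR NOT x2) AND (NOT x5 OR NOT x2)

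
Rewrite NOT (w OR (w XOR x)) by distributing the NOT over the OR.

NOT w AND NOT (w XOR x)
De Morgan's: NOT(OR of terms) = AND of negations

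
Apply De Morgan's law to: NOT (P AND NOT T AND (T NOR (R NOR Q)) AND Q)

NOT P OR T OR NOT (T NOR (R NOR Q)) OR NOT Q
De Morgan's: NOT(AND of terms) = OR of negations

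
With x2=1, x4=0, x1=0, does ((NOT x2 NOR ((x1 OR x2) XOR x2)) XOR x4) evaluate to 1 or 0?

Substituting: ((NOT 1 NOR ((0 OR 1) XOR 1)) XOR 0)
= 1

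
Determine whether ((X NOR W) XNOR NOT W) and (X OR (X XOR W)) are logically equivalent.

No. Counterexample: with W=0, X=0, Expression 1 = 1 but Expression 2 = 0.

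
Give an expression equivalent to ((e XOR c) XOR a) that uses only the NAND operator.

((((e NAND (e NAND c)) NAND (c NAND (e NAND c))) NAND (((e NAND (e NAND c)) NAND (c NAND (e NAND c))) NAND a)) NAND (a NAND (((e NAND (e NAND c)) NAND (c NAND (e NAND c))) NAND a)))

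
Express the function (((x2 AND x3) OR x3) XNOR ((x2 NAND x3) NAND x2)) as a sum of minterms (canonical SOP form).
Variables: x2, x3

Σm(1, 2, 3) = (NOT x2 AND x3) OR (x2 AND NOT x3) OR (x2 AND x3)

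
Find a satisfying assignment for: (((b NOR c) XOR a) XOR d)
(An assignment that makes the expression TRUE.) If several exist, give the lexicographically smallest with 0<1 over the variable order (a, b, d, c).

a=0, b=0, d=0, c=0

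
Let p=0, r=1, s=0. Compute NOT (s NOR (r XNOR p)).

Substituting: NOT (0 NOR (1 XNOR 0))
= 0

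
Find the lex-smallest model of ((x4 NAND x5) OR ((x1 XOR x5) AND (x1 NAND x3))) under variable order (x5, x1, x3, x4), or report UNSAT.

x5=0, x1=0, x3=0, x4=0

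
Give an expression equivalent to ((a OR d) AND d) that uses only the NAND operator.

((((a NAND a) NAND (d NAND d)) NAND d) NAND (((a NAND a) NAND (d NAND d)) NAND d))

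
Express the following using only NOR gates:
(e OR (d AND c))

((e NOR ((d NOR d) NOR (c NOR c))) NOR (e NOR ((d NOR d) NOR (c NOR c))))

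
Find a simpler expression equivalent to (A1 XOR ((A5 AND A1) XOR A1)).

By XOR self-cancellation ((E XOR v) XOR v = E):
= (A5 AND A1)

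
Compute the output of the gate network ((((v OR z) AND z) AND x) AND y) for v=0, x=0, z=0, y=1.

Substituting: ((((0 OR 0) AND 0) AND 0) AND 1)
= 0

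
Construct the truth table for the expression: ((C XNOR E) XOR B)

B | C | E | Output
------------------
0 | 0 | 0 | 1
0 | 0 | 1 | 0
0 | 1 | 0 | 0
0 | 1 | 1 | 1
1 | 0 | 0 | 0
1 | 0 | 1 | 1
1 | 1 | 0 | 1
1 | 1 | 1 | 0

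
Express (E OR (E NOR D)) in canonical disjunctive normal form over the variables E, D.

(NOT E AND NOT D) OR (E AND NOT D) OR (E AND D)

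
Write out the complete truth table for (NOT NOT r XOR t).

r | t | Output
--------------
0 | 0 | 0
0 | 1 | 1
1 | 0 | 1
1 | 1 | 0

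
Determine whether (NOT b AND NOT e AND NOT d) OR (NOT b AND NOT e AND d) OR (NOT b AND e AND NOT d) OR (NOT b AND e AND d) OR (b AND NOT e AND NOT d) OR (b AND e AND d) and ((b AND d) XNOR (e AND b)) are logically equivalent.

Yes, they are equivalent — the two output columns agree on all 8 assignments:
b | e | d | Expression 1 | Expression 2
---------------------------------------
0 | 0 | 0 | 1 | 1
0 | 0 | 1 | 1 | 1
0 | 1 | 0 | 1 | 1
0 | 1 | 1 | 1 | 1
1 | 0 | 0 | 1 | 1
1 | 0 | 1 | 0 | 0
1 | 1 | 0 | 0 | 0
1 | 1 | 1 | 1 | 1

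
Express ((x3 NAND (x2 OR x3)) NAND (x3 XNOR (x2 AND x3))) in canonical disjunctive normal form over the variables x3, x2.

(x3 AND NOT x2) OR (x3 AND x2)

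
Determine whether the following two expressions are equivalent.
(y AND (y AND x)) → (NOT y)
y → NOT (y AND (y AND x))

Yes, Contrapositive is always equivalent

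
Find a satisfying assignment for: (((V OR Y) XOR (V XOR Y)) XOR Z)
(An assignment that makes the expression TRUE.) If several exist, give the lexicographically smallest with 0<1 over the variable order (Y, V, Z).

Y=0, V=0, Z=1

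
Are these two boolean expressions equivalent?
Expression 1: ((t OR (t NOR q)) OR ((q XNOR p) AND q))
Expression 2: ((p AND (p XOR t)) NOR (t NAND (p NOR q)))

No. Counterexample: with p=0, t=0, q=0, Expression 1 = 1 but Expression 2 = 0.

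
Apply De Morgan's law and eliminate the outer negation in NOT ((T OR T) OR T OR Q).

NOT (T OR T) AND NOT T AND NOT Q
De Morgan's: NOT(OR of terms) = AND of negations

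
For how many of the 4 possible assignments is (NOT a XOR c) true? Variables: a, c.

Satisfying assignments: (0,0), (1,1)
Count: 2 out of 4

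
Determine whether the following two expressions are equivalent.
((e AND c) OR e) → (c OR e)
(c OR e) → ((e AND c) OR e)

No, Converse is not equivalent to original (counterexample: c=1, e=0, d=0)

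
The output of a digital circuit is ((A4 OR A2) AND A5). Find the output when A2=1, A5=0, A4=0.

Substituting: ((0 OR 1) AND 0)
= 0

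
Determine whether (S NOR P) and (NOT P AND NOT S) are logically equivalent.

Yes, they are equivalent — the two output columns agree on all 4 assignments:
P | S | Expression 1 | Expression 2
-----------------------------------
0 | 0 | 1 | 1
0 | 1 | 0 | 0
1 | 0 | 0 | 0
1 | 1 | 0 | 0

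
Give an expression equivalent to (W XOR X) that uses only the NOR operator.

((((W NOR X) NOR (W NOR X)) NOR ((W NOR X) NOR (W NOR X))) NOR ((((W NOR W) NOR (X NOR X)) NOR ((W NOR W) NOR (X NOR X))) NOR (((W NOR W) NOR (X NOR X)) NOR ((W NOR W) NOR (X NOR X)))))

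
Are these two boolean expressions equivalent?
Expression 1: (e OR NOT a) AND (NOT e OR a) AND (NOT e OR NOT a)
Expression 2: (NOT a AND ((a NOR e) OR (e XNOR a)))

Yes, they are equivalent — the two output columns agree on all 4 assignments:
e | a | Expression 1 | Expression 2
-----------------------------------
0 | 0 | 1 | 1
0 | 1 | 0 | 0
1 | 0 | 0 | 0
1 | 1 | 0 | 0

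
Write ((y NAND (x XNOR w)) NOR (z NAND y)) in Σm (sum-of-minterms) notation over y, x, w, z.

Σm(9, 15) = (y AND NOT x AND NOT w AND z) OR (y AND x AND w AND z)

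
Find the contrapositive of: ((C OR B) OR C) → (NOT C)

Contrapositive: C → NOT ((C OR B) OR C)
Note: A statement and its contrapositive are logically equivalent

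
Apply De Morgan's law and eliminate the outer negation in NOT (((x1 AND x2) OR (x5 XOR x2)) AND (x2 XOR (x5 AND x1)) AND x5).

NOT ((x1 AND x2) OR (x5 XOR x2)) OR NOT (x2 XOR (x5 AND x1)) OR NOT x5
De Morgan's: NOT(AND of terms) = OR of negations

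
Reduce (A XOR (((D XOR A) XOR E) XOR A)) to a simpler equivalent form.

By XOR self-cancellation ((E XOR v) XOR v = E):
= ((D XOR A) XOR E)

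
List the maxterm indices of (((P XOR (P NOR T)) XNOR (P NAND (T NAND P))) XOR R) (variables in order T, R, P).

ΠM(1, 2, 4, 7) = (T OR R OR NOT P) AND (T OR NOT R OR P) AND (NOT T OR R OR P) AND (NOT T OR NOT R OR NOT P)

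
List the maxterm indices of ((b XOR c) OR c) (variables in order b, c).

ΠM(0) = (b OR c)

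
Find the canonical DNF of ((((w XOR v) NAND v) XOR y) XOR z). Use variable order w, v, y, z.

(NOT w AND NOT v AND NOT y AND NOT z) OR (NOT w AND NOT v AND y AND z) OR (NOT w AND v AND NOT y AND z) OR (NOT w AND v AND y AND NOT z) OR (w AND NOT v AND NOT y AND NOT z) OR (w AND NOT v AND y AND z) OR (w AND v AND NOT y AND NOT z) OR (w AND v AND y AND z)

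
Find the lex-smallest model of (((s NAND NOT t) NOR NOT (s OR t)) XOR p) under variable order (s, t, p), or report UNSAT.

s=0, t=0, p=1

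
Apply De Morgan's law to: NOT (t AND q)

NOT t OR NOT q
De Morgan's: NOT(AND of terms) = OR of negations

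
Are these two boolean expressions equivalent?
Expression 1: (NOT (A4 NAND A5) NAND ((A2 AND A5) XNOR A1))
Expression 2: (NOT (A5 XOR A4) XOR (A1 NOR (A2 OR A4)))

No. Counterexample: with A2=0, A5=0, A1=0, A4=0, Expression 1 = 1 but Expression 2 = 0.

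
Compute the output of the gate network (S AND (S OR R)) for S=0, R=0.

Substituting: (0 AND (0 OR 0))
= 0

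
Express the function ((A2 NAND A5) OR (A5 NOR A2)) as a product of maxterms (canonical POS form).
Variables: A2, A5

ΠM(3) = (NOT A2 OR NOT A5)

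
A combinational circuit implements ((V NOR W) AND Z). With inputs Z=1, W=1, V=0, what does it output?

Substituting: ((0 NOR 1) AND 1)
= 0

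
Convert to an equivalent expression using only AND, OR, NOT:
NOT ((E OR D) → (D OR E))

(E OR D) AND NOT (D OR E)
(Negated implication: NOT(A → B) = A AND NOT B)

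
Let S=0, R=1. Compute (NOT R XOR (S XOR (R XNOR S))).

Substituting: (NOT 1 XOR (0 XOR (1 XNOR 0)))
= 0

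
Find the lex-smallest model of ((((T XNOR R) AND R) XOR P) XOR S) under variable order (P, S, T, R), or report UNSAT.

P=0, S=0, T=1, R=1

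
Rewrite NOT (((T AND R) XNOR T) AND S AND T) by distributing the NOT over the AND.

NOT ((T AND R) XNOR T) OR NOT S OR NOT T
De Morgan's: NOT(AND of terms) = OR of negations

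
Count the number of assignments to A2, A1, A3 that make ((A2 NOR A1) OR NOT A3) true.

Satisfying assignments: (0,0,0), (0,0,1), (0,1,0), (1,0,0), (1,1,0)
Count: 5 out of 8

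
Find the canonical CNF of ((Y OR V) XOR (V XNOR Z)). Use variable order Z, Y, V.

(Z OR NOT Y OR V) AND (NOT Z OR Y OR V) AND (NOT Z OR Y OR NOT V) AND (NOT Z OR NOT Y OR NOT V)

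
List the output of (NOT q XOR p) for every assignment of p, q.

p | q | Output
--------------
0 | 0 | 1
0 | 1 | 0
1 | 0 | 0
1 | 1 | 1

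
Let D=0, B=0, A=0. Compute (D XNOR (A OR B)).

Substituting: (0 XNOR (0 OR 0))
= 1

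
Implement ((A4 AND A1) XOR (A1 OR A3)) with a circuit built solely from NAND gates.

((((A4 NAND A1) NAND (A4 NAND A1)) NAND (((A4 NAND A1) NAND (A4 NAND A1)) NAND ((A1 NAND A1) NAND (A3 NAND A3)))) NAND (((A1 NAND A1) NAND (A3 NAND A3)) NAND (((A4 NAND A1) NAND (A4 NAND A1)) NAND ((A1 NAND A1) NAND (A3 NAND A3)))))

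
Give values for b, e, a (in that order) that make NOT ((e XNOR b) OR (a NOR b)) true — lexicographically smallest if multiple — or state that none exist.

b=0, e=1, a=1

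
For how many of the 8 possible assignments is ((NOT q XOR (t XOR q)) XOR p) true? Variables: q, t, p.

Satisfying assignments: (0,0,0), (0,1,1), (1,0,0), (1,1,1)
Count: 4 out of 8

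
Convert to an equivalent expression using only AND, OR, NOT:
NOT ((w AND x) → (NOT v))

(w AND x) AND v
(Negated implication: NOT(A → B) = A AND NOT B)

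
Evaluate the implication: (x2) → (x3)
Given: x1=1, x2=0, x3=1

Antecedent (x2) = 0; consequent (x3) = 1.
0 → 1 = 1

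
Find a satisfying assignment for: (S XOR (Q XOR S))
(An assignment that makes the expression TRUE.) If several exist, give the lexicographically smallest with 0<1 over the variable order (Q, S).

Q=1, S=0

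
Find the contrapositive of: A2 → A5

Contrapositive: NOT A5 → NOT A2
Note: A statement and its contrapositive are logically equivalent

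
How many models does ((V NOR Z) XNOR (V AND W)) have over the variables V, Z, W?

Satisfying assignments: (0,1,0), (0,1,1), (1,0,0), (1,1,0)
Count: 4 out of 8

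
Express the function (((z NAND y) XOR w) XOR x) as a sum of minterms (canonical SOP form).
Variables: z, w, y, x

Σm(0, 2, 5, 7, 8, 11, 13, 14) = (NOT z AND NOT w AND NOT y AND NOT x) OR (NOT z AND NOT w AND y AND NOT x) OR (NOT z AND w AND NOT y AND x) OR (NOT z AND w AND y AND x) OR (z AND NOT w AND NOT y AND NOT x) OR (z AND NOT w AND y AND x) OR (z AND w AND NOT y AND x) OR (z AND w AND y AND NOT x)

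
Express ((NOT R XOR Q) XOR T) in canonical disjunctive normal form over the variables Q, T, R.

(NOT Q AND NOT T AND NOT R) OR (NOT Q AND T AND R) OR (Q AND NOT T AND R) OR (Q AND T AND NOT R)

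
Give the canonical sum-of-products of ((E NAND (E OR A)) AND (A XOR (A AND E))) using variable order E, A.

Σm(1) = (NOT E AND A)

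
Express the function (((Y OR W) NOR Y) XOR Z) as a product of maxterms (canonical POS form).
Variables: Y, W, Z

ΠM(1, 2, 4, 6) = (Y OR W OR NOT Z) AND (Y OR NOT W OR Z) AND (NOT Y OR W OR Z) AND (NOT Y OR NOT W OR Z)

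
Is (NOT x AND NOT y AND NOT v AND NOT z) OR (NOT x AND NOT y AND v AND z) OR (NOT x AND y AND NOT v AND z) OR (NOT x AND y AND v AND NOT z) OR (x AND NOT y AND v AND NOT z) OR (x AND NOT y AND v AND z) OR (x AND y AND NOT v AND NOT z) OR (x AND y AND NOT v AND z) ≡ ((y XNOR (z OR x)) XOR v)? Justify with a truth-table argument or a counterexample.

Yes, they are equivalent — the two output columns agree on all 16 assignments:
x | y | v | z | Expression 1 | Expression 2
-------------------------------------------
0 | 0 | 0 | 0 | 1 | 1
0 | 0 | 0 | 1 | 0 | 0
0 | 0 | 1 | 0 | 0 | 0
0 | 0 | 1 | 1 | 1 | 1
0 | 1 | 0 | 0 | 0 | 0
0 | 1 | 0 | 1 | 1 | 1
0 | 1 | 1 | 0 | 1 | 1
0 | 1 | 1 | 1 | 0 | 0
1 | 0 | 0 | 0 | 0 | 0
1 | 0 | 0 | 1 | 0 | 0
1 | 0 | 1 | 0 | 1 | 1
1 | 0 | 1 | 1 | 1 | 1
1 | 1 | 0 | 0 | 1 | 1
1 | 1 | 0 | 1 | 1 | 1
1 | 1 | 1 | 0 | 0 | 0
1 | 1 | 1 | 1 | 0 | 0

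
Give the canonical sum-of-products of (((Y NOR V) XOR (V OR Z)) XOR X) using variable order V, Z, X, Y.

Σm(0, 3, 5, 6, 8, 9, 12, 13) = (NOT V AND NOT Z AND NOT X AND NOT Y) OR (NOT V AND NOT Z AND X AND Y) OR (NOT V AND Z AND NOT X AND Y) OR (NOT V AND Z AND X AND NOT Y) OR (V AND NOT Z AND NOT X AND NOT Y) OR (V AND NOT Z AND NOT X AND Y) OR (V AND Z AND NOT X AND NOT Y) OR (V AND Z AND NOT X AND Y)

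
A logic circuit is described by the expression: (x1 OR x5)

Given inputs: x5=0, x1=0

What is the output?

Substituting: (0 OR 0)
= 0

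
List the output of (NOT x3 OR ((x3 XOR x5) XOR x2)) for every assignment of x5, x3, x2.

x5 | x3 | x2 | Output
---------------------
0 | 0 | 0 | 1
0 | 0 | 1 | 1
0 | 1 | 0 | 1
0 | 1 | 1 | 0
1 | 0 | 0 | 1
1 | 0 | 1 | 1
1 | 1 | 0 | 0
1 | 1 | 1 | 1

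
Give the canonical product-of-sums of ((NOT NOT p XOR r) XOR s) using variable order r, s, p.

ΠM(0, 3, 5, 6) = (r OR s OR p) AND (r OR NOT s OR NOT p) AND (NOT r OR s OR NOT p) AND (NOT r OR NOT s OR p)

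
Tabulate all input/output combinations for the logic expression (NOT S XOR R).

S | R | Output
--------------
0 | 0 | 1
0 | 1 | 0
1 | 0 | 0
1 | 1 | 1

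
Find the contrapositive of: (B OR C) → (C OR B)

Contrapositive: NOT (C OR B) → NOT (B OR C)
Note: A statement and its contrapositive are logically equivalent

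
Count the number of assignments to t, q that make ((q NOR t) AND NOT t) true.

Satisfying assignments: (0,0)
Count: 1 out of 4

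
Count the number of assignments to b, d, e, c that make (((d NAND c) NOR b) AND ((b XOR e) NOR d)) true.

No assignment satisfies the expression.
Count: 0 out of 16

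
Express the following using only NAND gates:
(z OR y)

((z NAND z) NAND (y NAND y))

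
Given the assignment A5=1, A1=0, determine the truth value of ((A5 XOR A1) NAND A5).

Substituting: ((1 XOR 0) NAND 1)
= 0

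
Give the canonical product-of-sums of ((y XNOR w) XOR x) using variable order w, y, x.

ΠM(1, 2, 4, 7) = (w OR y OR NOT x) AND (w OR NOT y OR x) AND (NOT w OR y OR x) AND (NOT w OR NOT y OR NOT x)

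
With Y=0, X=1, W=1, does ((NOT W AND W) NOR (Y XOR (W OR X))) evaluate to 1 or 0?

Substituting: ((NOT 1 AND 1) NOR (0 XOR (1 OR 1)))
= 0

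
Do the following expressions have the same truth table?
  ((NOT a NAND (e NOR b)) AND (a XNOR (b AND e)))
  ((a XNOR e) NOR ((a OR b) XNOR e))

No. Counterexample: with a=0, b=1, e=0, Expression 1 = 1 but Expression 2 = 0.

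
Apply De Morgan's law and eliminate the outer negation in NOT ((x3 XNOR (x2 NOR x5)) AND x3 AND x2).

NOT (x3 XNOR (x2 NOR x5)) OR NOT x3 OR NOT x2
De Morgan's: NOT(AND of terms) = OR of negations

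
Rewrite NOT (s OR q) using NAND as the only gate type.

(((s NAND s) NAND (q NAND q)) NAND ((s NAND s) NAND (q NAND q)))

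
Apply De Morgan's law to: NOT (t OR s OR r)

NOT t AND NOT s AND NOT r
De Morgan's: NOT(OR of terms) = AND of negations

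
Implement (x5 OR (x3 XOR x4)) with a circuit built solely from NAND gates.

((x5 NAND x5) NAND (((x3 NAND (x3 NAND x4)) NAND (x4 NAND (x3 NAND x4))) NAND ((x3 NAND (x3 NAND x4)) NAND (x4 NAND (x3 NAND x4)))))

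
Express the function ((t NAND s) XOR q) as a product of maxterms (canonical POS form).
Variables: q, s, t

ΠM(3, 4, 5, 6) = (q OR NOT s OR NOT t) AND (NOT q OR s OR t) AND (NOT q OR s OR NOT t) AND (NOT q OR NOT s OR t)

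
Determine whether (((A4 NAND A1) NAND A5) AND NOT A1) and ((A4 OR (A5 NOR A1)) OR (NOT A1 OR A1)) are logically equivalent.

No. Counterexample: with A4=0, A1=0, A5=1, Expression 1 = 0 but Expression 2 = 1.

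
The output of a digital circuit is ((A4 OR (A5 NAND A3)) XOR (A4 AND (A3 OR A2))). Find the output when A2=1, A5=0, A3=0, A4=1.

Substituting: ((1 OR (0 NAND 0)) XOR (1 AND (0 OR 1)))
= 0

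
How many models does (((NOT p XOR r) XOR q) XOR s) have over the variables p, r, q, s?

Satisfying assignments: (0,0,0,0), (0,0,1,1), (0,1,0,1), (0,1,1,0), (1,0,0,1), (1,0,1,0), (1,1,0,0), (1,1,1,1)
Count: 8 out of 16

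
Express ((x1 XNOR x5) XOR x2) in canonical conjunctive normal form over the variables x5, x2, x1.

(x5 OR x2 OR NOT x1) AND (x5 OR NOT x2 OR x1) AND (NOT x5 OR x2 OR x1) AND (NOT x5 OR NOT x2 OR NOT x1)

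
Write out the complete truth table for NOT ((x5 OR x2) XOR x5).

x2 | x5 | Output
----------------
0 | 0 | 1
0 | 1 | 1
1 | 0 | 0
1 | 1 | 1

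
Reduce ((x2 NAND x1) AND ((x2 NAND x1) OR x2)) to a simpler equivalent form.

By absorption (E AND (E OR v) = E):
= (x2 NAND x1)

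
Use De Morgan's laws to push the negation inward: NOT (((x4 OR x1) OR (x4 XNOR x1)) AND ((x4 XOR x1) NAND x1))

NOT ((x4 OR x1) OR (x4 XNOR x1)) OR NOT ((x4 XOR x1) NAND x1)
De Morgan's: NOT(AND of terms) = OR of negations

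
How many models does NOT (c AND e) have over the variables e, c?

Satisfying assignments: (0,0), (0,1), (1,0)
Count: 3 out of 4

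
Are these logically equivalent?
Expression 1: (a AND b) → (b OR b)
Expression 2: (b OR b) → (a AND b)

No, Converse is not equivalent to original (counterexample: a=0, b=1)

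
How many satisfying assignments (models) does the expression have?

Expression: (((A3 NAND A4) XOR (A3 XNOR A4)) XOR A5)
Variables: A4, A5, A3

Satisfying assignments: (0,0,1), (0,1,0), (1,0,0), (1,0,1)
Count: 4 out of 8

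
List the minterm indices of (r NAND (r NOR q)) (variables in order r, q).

Σm(0, 1, 2, 3) = (NOT r AND NOT q) OR (NOT r AND q) OR (r AND NOT q) OR (r AND q)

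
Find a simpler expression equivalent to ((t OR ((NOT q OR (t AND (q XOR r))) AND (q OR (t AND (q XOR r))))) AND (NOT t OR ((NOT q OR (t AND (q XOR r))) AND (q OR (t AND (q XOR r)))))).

By distribution ((E OR v) AND (E OR NOT v) = E) then distribution ((E OR v) AND (E OR NOT v) = E):
= (t AND (q XOR r))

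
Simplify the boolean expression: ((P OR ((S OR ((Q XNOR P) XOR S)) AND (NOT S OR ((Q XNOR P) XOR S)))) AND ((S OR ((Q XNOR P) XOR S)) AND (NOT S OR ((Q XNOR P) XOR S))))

By absorption (E AND (E OR v) = E) then distribution ((E OR v) AND (E OR NOT v) = E):
= ((Q XNOR P) XOR S)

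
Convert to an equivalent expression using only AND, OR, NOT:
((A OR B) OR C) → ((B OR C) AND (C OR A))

NOT ((A OR B) OR C) OR ((B OR C) AND (C OR A))
(Implication elimination: A → B = NOT A OR B)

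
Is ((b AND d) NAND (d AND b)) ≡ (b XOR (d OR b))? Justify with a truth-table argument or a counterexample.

No. Counterexample: with d=0, b=0, Expression 1 = 1 but Expression 2 = 0.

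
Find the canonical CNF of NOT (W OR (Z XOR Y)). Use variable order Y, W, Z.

(Y OR W OR NOT Z) AND (Y OR NOT W OR Z) AND (Y OR NOT W OR NOT Z) AND (NOT Y OR W OR Z) AND (NOT Y OR NOT W OR Z) AND (NOT Y OR NOT W OR NOT Z)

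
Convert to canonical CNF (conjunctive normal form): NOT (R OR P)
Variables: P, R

(P OR NOT R) AND (NOT P OR R) AND (NOT P OR NOT R)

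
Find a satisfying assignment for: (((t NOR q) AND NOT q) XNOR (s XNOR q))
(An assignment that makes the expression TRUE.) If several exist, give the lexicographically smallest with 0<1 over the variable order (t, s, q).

t=0, s=0, q=0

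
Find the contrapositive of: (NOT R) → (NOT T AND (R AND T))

Contrapositive: NOT (NOT T AND (R AND T)) → R
Note: A statement and its contrapositive are logically equivalent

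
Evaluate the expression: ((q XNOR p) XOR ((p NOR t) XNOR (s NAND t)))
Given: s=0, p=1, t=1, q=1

Substituting: ((1 XNOR 1) XOR ((1 NOR 1) XNOR (0 NAND 1)))
= 1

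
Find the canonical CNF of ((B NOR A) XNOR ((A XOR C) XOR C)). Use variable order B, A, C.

(B OR A OR C) AND (B OR A OR NOT C) AND (B OR NOT A OR C) AND (B OR NOT A OR NOT C) AND (NOT B OR NOT A OR C) AND (NOT B OR NOT A OR NOT C)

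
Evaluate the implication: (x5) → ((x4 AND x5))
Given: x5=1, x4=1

Antecedent (x5) = 1; consequent ((x4 AND x5)) = 1.
1 → 1 = 1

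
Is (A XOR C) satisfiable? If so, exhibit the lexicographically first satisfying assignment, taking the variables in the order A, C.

A=0, C=1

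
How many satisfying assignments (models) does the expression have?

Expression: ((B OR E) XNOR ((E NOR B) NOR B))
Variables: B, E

Satisfying assignments: (0,0), (0,1)
Count: 2 out of 4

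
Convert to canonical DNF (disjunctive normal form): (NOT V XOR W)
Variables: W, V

(NOT W AND NOT V) OR (W AND V)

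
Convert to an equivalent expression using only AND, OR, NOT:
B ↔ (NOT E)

(B AND (NOT E)) OR (NOT B AND E)
(Biconditional = both true or both false)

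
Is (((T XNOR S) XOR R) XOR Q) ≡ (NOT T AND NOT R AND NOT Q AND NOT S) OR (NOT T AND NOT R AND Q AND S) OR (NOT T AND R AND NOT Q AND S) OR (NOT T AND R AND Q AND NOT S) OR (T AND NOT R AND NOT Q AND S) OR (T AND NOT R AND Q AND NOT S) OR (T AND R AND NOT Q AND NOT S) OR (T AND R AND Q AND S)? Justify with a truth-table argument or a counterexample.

Yes, they are equivalent — the two output columns agree on all 16 assignments:
T | R | Q | S | Expression 1 | Expression 2
-------------------------------------------
0 | 0 | 0 | 0 | 1 | 1
0 | 0 | 0 | 1 | 0 | 0
0 | 0 | 1 | 0 | 0 | 0
0 | 0 | 1 | 1 | 1 | 1
0 | 1 | 0 | 0 | 0 | 0
0 | 1 | 0 | 1 | 1 | 1
0 | 1 | 1 | 0 | 1 | 1
0 | 1 | 1 | 1 | 0 | 0
1 | 0 | 0 | 0 | 0 | 0
1 | 0 | 0 | 1 | 1 | 1
1 | 0 | 1 | 0 | 1 | 1
1 | 0 | 1 | 1 | 0 | 0
1 | 1 | 0 | 0 | 1 | 1
1 | 1 | 0 | 1 | 0 | 0
1 | 1 | 1 | 0 | 0 | 0
1 | 1 | 1 | 1 | 1 | 1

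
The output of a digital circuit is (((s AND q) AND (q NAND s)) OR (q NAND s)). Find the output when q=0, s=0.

Substituting: (((0 AND 0) AND (0 NAND 0)) OR (0 NAND 0))
= 1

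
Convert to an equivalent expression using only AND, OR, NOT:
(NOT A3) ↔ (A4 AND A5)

((NOT A3) AND (A4 AND A5)) OR (A3 AND NOT (A4 AND A5))
(Biconditional = both true or both false)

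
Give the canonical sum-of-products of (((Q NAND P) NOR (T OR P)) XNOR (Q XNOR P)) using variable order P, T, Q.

Σm(1, 3, 4, 6) = (NOT P AND NOT T AND Q) OR (NOT P AND T AND Q) OR (P AND NOT T AND NOT Q) OR (P AND T AND NOT Q)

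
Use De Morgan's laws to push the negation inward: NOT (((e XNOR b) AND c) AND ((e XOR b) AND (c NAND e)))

NOT ((e XNOR b) AND c) OR NOT ((e XOR b) AND (c NAND e))
De Morgan's: NOT(AND of terms) = OR of negations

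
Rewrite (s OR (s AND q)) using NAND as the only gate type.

((s NAND s) NAND (((s NAND q) NAND (s NAND q)) NAND ((s NAND q) NAND (s NAND q))))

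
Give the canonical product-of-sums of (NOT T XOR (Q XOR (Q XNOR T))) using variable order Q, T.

ΠM(0, 1, 2, 3) = (Q OR T) AND (Q OR NOT T) AND (NOT Q OR T) AND (NOT Q OR NOT T)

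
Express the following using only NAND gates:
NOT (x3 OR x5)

(((x3 NAND x3) NAND (x5 NAND x5)) NAND ((x3 NAND x3) NAND (x5 NAND x5)))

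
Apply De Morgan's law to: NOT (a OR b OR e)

NOT a AND NOT b AND NOT e
De Morgan's: NOT(OR of terms) = AND of negations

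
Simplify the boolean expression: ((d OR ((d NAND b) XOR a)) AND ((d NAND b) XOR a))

By absorption (E AND (E OR v) = E):
= ((d NAND b) XOR a)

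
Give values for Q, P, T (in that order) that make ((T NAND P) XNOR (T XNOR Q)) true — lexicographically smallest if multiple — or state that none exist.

Q=0, P=0, T=0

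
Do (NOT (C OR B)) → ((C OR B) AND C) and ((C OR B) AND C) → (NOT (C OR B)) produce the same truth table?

No, Converse is not equivalent to original (counterexample: B=0, C=0, A=0)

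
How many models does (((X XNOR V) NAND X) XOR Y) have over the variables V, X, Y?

Satisfying assignments: (0,0,0), (0,1,0), (1,0,0), (1,1,1)
Count: 4 out of 8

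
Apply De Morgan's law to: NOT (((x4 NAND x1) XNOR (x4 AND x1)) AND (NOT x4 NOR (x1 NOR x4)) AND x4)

NOT ((x4 NAND x1) XNOR (x4 AND x1)) OR NOT (NOT x4 NOR (x1 NOR x4)) OR NOT x4
De Morgan's: NOT(AND of terms) = OR of negations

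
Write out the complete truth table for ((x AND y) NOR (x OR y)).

y | x | Output
--------------
0 | 0 | 1
0 | 1 | 0
1 | 0 | 0
1 | 1 | 0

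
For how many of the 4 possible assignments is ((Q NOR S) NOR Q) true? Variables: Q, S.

Satisfying assignments: (0,1)
Count: 1 out of 4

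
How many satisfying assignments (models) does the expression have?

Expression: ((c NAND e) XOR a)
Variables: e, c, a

Satisfying assignments: (0,0,0), (0,1,0), (1,0,0), (1,1,1)
Count: 4 out of 8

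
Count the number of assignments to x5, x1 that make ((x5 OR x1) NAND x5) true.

Satisfying assignments: (0,0), (0,1)
Count: 2 out of 4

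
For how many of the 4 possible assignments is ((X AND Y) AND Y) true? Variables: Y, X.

Satisfying assignments: (1,1)
Count: 1 out of 4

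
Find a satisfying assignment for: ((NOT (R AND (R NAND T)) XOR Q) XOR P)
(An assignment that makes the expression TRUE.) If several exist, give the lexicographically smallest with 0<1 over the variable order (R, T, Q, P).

R=0, T=0, Q=0, P=0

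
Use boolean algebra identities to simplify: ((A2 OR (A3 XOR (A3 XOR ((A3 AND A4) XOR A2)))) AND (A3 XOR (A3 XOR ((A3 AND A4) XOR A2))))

By absorption (E AND (E OR v) = E) then XOR self-cancellation ((E XOR v) XOR v = E):
= ((A3 AND A4) XOR A2)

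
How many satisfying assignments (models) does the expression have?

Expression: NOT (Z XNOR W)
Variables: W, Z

Satisfying assignments: (0,1), (1,0)
Count: 2 out of 4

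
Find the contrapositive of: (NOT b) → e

Contrapositive: NOT e → b
Note: A statement and its contrapositive are logically equivalent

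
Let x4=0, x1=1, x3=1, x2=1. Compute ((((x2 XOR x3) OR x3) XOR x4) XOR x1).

Substituting: ((((1 XOR 1) OR 1) XOR 0) XOR 1)
= 0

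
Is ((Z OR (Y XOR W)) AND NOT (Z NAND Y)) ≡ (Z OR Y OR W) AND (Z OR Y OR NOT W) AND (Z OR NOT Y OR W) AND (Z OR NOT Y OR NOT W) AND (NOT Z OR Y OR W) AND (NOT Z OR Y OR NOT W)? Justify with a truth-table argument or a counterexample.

Yes, they are equivalent — the two output columns agree on all 8 assignments:
Z | Y | W | Expression 1 | Expression 2
---------------------------------------
0 | 0 | 0 | 0 | 0
0 | 0 | 1 | 0 | 0
0 | 1 | 0 | 0 | 0
0 | 1 | 1 | 0 | 0
1 | 0 | 0 | 0 | 0
1 | 0 | 1 | 0 | 0
1 | 1 | 0 | 1 | 1
1 | 1 | 1 | 1 | 1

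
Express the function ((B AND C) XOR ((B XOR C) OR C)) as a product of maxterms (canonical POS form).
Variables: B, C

ΠM(0, 3) = (B OR C) AND (NOT B OR NOT C)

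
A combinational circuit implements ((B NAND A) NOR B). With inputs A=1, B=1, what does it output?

Substituting: ((1 NAND 1) NOR 1)
= 0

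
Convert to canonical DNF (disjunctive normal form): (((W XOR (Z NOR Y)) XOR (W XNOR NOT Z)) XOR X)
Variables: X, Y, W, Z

(NOT X AND NOT Y AND NOT W AND NOT Z) OR (NOT X AND NOT Y AND NOT W AND Z) OR (NOT X AND NOT Y AND W AND NOT Z) OR (NOT X AND NOT Y AND W AND Z) OR (NOT X AND Y AND NOT W AND Z) OR (NOT X AND Y AND W AND Z) OR (X AND Y AND NOT W AND NOT Z) OR (X AND Y AND W AND NOT Z)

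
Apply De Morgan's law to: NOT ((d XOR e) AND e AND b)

NOT (d XOR e) OR NOT e OR NOT b
De Morgan's: NOT(AND of terms) = OR of negations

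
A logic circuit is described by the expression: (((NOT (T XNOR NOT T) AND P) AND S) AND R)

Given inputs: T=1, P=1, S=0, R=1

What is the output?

Substituting: (((NOT (1 XNOR NOT 1) AND 1) AND 0) AND 1)
= 0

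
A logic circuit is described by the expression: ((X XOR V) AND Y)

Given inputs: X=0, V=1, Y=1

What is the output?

Substituting: ((0 XOR 1) AND 1)
= 1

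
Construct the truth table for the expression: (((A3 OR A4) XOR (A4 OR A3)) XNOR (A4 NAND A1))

A1 | A3 | A4 | Output
---------------------
0 | 0 | 0 | 0
0 | 0 | 1 | 0
0 | 1 | 0 | 0
0 | 1 | 1 | 0
1 | 0 | 0 | 0
1 | 0 | 1 | 1
1 | 1 | 0 | 0
1 | 1 | 1 | 1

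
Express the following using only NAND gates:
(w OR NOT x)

((w NAND w) NAND ((x NAND x) NAND (x NAND x)))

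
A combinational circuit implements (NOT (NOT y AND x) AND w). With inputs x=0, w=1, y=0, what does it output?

Substituting: (NOT (NOT 0 AND 0) AND 1)
= 1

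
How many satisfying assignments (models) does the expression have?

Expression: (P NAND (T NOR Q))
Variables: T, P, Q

Satisfying assignments: (0,0,0), (0,0,1), (0,1,1), (1,0,0), (1,0,1), (1,1,0), (1,1,1)
Count: 7 out of 8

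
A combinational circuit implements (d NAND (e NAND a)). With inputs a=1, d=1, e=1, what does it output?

Substituting: (1 NAND (1 NAND 1))
= 1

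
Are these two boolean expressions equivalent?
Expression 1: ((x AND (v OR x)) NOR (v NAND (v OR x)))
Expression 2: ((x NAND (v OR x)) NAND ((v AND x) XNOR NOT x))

No. Counterexample: with v=0, x=0, Expression 1 = 0 but Expression 2 = 1.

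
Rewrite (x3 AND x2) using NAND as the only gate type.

((x3 NAND x2) NAND (x3 NAND x2))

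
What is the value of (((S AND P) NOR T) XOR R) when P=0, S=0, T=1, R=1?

Substituting: (((0 AND 0) NOR 1) XOR 1)
= 1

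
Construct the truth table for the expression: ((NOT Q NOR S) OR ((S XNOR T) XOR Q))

Q | T | S | Output
------------------
0 | 0 | 0 | 1
0 | 0 | 1 | 0
0 | 1 | 0 | 0
0 | 1 | 1 | 1
1 | 0 | 0 | 1
1 | 0 | 1 | 1
1 | 1 | 0 | 1
1 | 1 | 1 | 0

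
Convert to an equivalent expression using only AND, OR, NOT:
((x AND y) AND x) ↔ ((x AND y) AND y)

(((x AND y) AND x) AND ((x AND y) AND y)) OR (NOT ((x AND y) AND x) AND NOT ((x AND y) AND y))
(Biconditional = both true or both false)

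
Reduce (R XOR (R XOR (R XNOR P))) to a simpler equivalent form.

By XOR self-cancellation ((E XOR v) XOR v = E):
= (R XNOR P)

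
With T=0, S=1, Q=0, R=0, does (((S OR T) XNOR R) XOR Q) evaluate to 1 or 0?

Substituting: (((1 OR 0) XNOR 0) XOR 0)
= 0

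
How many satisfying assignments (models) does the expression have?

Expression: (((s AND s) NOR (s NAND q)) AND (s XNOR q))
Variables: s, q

No assignment satisfies the expression.
Count: 0 out of 4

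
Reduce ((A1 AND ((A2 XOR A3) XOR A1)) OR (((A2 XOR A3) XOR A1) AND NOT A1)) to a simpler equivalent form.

By distribution ((E AND v) OR (E AND NOT v) = E):
= ((A2 XOR A3) XOR A1)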